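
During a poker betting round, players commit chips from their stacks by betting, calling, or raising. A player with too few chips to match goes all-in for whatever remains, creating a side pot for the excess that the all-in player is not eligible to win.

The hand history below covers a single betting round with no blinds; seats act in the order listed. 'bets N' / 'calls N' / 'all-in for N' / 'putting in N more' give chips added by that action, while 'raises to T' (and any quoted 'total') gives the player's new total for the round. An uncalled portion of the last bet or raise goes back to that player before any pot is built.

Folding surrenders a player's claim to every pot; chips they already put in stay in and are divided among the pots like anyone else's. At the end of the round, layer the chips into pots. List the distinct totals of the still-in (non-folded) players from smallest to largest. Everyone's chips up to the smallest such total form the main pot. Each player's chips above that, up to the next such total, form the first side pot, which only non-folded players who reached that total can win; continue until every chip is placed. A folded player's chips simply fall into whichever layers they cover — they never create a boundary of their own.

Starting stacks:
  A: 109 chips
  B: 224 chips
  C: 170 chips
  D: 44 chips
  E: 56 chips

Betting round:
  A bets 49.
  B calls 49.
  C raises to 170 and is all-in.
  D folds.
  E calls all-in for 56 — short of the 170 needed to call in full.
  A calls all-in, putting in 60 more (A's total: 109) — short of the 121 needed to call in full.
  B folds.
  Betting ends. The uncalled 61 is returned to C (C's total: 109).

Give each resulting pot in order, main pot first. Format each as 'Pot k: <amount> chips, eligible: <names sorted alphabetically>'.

Pot 1: 217 chips, eligible: A, C, E
Pot 2: 106 chips, eligible: A, C

Derivation:
Contributions (after 61 returned to C): A=109, B=49, C=109, E=56
Folded: B, D
Pot levels (distinct totals of non-folded players): 56, 109
Layer 1-56: A 56 + B 49 + C 56 + E 56 = 217 chips; eligible A, C, E
Layer 57-109: 53 each from A, C = 53*2 = 106 chips; eligible A, C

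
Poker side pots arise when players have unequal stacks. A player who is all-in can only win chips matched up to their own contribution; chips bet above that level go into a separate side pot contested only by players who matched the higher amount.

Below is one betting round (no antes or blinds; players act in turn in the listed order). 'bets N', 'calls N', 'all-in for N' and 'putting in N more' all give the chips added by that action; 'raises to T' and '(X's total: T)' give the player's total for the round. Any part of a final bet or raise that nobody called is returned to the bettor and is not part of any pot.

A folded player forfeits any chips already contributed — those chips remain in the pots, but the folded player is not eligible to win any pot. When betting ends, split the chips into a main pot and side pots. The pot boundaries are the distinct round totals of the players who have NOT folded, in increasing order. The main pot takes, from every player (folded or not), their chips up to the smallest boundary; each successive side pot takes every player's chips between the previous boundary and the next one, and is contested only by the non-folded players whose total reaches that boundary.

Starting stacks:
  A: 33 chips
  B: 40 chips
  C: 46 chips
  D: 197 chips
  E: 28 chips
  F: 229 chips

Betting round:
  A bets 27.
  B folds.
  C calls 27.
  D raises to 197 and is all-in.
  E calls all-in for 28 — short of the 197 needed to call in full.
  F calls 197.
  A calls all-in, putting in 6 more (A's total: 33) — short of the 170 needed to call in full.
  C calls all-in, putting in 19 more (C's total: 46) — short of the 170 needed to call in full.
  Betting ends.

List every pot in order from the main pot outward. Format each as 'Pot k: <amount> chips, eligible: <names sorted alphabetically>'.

Pot 1: 140 chips, eligible: A, C, D, E, F
Pot 2: 20 chips, eligible: A, C, D, F
Pot 3: 39 chips, eligible: C, D, F
Pot 4: 302 chips, eligible: D, F

Derivation:
Contributions: A=33, C=46, D=197, E=28, F=197
Folded: B
Pot levels (distinct totals of non-folded players): 28, 33, 46, 197
Layer 1-28: 28 each from A, C, D, E, F = 28*5 = 140 chips; eligible A, C, D, E, F
Layer 29-33: 5 each from A, C, D, F = 5*4 = 20 chips; eligible A, C, D, F
Layer 34-46: 13 each from C, D, F = 13*3 = 39 chips; eligible C, D, F
Layer 47-197: 151 each from D, F = 151*2 = 302 chips; eligible D, F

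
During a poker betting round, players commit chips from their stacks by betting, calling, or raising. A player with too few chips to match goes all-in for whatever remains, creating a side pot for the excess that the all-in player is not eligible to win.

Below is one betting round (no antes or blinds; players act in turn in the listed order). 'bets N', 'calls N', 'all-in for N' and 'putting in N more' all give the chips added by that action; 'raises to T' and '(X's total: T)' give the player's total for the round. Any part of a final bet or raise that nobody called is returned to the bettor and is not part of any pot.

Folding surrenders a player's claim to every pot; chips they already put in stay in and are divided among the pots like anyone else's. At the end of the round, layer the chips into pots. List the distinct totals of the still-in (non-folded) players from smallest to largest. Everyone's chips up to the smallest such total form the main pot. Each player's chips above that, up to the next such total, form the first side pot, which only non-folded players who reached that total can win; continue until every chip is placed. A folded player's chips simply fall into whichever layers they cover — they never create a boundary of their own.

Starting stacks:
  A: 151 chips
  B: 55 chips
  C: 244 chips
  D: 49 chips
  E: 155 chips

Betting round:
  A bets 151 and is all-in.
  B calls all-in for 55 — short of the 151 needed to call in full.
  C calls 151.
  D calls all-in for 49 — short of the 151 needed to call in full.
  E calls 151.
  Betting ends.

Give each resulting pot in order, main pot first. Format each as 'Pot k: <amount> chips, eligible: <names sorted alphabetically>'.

Pot 1: 245 chips, eligible: A, B, C, D, E
Pot 2: 24 chips, eligible: A, B, C, E
Pot 3: 288 chips, eligible: A, C, E

Derivation:
Contributions: A=151, B=55, C=151, D=49, E=151
Pot levels (distinct totals of non-folded players): 49, 55, 151
Layer 1-49: 49 each from A, B, C, D, E = 49*5 = 245 chips; eligible A, B, C, D, E
Layer 50-55: 6 each from A, B, C, E = 6*4 = 24 chips; eligible A, B, C, E
Layer 56-151: 96 each from A, C, E = 96*3 = 288 chips; eligible A, C, E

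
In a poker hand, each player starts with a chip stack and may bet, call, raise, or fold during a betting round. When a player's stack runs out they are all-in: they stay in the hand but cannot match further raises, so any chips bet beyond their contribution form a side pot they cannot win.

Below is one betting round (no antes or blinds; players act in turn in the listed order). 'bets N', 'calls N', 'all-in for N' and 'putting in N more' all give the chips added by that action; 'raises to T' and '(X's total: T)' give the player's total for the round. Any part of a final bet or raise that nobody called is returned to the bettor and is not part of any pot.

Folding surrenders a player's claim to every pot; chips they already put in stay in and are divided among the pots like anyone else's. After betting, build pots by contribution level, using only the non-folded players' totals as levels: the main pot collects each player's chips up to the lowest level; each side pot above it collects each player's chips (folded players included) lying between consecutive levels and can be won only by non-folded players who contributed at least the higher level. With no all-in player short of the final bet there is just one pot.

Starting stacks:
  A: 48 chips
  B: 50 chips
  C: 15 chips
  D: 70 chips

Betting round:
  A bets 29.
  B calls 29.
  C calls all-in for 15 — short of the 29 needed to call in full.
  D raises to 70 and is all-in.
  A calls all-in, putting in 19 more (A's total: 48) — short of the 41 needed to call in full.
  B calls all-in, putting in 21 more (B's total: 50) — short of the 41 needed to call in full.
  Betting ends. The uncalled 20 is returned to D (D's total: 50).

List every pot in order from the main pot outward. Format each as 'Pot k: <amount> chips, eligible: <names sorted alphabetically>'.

Pot 1: 60 chips, eligible: A, B, C, D
Pot 2: 99 chips, eligible: A, B, D
Pot 3: 4 chips, eligible: B, D

Derivation:
Contributions (after 20 returned to D): A=48, B=50, C=15, D=50
Pot levels (distinct totals of non-folded players): 15, 48, 50
Layer 1-15: 15 each from A, B, C, D = 15*4 = 60 chips; eligible A, B, C, D
Layer 16-48: 33 each from A, B, D = 33*3 = 99 chips; eligible A, B, D
Layer 49-50: 2 each from B, D = 2*2 = 4 chips; eligible B, D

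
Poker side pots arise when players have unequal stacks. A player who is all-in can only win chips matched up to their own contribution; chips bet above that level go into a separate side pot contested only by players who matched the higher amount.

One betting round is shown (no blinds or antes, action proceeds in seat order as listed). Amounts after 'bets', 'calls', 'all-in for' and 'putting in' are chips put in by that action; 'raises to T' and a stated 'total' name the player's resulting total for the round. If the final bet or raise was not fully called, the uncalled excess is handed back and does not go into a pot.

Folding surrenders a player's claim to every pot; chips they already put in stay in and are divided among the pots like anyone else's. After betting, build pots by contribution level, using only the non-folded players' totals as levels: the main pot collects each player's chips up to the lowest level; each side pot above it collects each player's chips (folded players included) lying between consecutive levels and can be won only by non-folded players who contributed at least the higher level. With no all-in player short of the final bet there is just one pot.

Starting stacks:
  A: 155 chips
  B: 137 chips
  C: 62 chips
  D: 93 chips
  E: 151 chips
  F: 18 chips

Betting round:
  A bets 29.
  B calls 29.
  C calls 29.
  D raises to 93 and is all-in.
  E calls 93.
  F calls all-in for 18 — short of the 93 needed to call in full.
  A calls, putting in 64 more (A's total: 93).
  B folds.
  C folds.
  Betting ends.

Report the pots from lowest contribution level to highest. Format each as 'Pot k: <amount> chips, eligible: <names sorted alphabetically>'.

Contributions: A=93, B=29, C=29, D=93, E=93, F=18
Folded: B, C
Pot levels (distinct totals of non-folded players): 18, 93
Layer 1-18: 18 each from A, B, C, D, E, F = 18*6 = 108 chips; eligible A, D, E, F
Layer 19-93: A 75 + B 11 + C 11 + D 75 + E 75 = 247 chips; eligible A, D, E

Pot 1: 108 chips, eligible: A, D, E, F
Pot 2: 247 chips, eligible: A, D, E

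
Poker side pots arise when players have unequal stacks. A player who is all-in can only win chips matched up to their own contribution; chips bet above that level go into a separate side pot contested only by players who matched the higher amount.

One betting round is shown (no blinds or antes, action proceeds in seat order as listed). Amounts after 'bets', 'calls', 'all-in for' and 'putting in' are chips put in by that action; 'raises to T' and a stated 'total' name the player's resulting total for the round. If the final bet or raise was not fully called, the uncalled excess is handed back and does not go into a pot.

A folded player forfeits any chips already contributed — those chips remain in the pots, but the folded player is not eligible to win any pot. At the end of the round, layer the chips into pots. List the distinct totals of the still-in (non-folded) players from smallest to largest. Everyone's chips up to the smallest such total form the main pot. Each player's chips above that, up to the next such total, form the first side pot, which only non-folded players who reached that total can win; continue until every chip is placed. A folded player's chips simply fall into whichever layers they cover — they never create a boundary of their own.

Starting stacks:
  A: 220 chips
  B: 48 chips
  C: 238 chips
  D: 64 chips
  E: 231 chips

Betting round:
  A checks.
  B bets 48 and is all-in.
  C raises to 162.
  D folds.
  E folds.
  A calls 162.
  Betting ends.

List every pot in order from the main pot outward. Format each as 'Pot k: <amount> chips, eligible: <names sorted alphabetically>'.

Contributions: A=162, B=48, C=162
Folded: D, E
Pot levels (distinct totals of non-folded players): 48, 162
Layer 1-48: 48 each from A, B, C = 48*3 = 144 chips; eligible A, B, C
Layer 49-162: 114 each from A, C = 114*2 = 228 chips; eligible A, C

Pot 1: 144 chips, eligible: A, B, C
Pot 2: 228 chips, eligible: A, C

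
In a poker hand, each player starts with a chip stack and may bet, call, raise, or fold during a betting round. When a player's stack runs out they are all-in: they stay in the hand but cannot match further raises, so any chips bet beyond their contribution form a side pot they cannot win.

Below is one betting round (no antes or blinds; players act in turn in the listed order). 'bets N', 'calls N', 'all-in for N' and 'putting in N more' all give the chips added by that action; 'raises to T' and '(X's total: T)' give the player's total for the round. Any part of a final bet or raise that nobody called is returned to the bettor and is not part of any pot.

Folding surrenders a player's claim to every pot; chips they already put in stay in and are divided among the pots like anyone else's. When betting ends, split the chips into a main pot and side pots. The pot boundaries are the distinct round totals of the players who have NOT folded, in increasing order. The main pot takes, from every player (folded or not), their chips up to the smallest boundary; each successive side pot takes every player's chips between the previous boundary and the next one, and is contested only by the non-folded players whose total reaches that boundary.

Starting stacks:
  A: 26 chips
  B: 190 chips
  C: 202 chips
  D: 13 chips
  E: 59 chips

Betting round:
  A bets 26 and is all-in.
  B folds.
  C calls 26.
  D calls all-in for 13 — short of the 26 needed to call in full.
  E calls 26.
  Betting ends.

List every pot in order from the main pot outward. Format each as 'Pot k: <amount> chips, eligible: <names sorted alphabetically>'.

Pot 1: 52 chips, eligible: A, C, D, E
Pot 2: 39 chips, eligible: A, C, E

Derivation:
Contributions: A=26, C=26, D=13, E=26
Folded: B
Pot levels (distinct totals of non-folded players): 13, 26
Layer 1-13: 13 each from A, C, D, E = 13*4 = 52 chips; eligible A, C, D, E
Layer 14-26: 13 each from A, C, E = 13*3 = 39 chips; eligible A, C, E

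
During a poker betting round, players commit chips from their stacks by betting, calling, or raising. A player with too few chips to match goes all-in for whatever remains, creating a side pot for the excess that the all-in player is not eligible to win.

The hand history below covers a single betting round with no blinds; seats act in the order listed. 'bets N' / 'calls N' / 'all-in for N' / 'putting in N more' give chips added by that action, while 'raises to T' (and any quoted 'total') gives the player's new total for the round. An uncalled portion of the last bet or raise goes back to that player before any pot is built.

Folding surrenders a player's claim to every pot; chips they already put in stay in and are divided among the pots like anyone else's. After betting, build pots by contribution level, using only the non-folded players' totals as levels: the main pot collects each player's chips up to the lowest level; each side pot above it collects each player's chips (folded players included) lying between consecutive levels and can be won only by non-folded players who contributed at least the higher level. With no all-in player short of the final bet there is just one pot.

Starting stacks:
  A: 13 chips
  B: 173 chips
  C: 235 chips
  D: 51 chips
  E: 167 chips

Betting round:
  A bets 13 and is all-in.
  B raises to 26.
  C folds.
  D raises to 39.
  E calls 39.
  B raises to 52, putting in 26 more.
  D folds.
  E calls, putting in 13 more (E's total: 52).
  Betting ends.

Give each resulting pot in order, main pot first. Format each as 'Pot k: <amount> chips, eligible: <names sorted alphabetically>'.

Pot 1: 52 chips, eligible: A, B, E
Pot 2: 104 chips, eligible: B, E

Derivation:
Contributions: A=13, B=52, D=39, E=52
Folded: C, D
Pot levels (distinct totals of non-folded players): 13, 52
Layer 1-13: 13 each from A, B, D, E = 13*4 = 52 chips; eligible A, B, E
Layer 14-52: B 39 + D 26 + E 39 = 104 chips; eligible B, E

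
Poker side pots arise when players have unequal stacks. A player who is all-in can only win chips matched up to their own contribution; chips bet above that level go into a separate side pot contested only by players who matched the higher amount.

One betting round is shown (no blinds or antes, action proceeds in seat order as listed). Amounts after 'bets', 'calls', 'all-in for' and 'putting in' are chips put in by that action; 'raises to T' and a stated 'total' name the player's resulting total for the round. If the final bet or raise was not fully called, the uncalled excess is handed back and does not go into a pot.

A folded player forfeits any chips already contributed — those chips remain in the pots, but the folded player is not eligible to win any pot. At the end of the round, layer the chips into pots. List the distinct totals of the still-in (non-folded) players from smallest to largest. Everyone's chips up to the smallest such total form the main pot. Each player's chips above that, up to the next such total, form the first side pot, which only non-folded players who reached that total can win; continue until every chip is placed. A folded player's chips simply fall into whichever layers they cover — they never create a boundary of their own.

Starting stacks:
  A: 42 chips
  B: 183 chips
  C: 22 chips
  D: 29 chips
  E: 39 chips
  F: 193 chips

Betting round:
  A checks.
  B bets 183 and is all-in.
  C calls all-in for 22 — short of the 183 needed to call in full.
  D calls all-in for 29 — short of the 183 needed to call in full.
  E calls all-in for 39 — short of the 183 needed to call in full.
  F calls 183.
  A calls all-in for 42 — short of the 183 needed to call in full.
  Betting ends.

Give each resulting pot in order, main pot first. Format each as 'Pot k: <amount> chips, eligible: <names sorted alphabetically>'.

Contributions: A=42, B=183, C=22, D=29, E=39, F=183
Pot levels (distinct totals of non-folded players): 22, 29, 39, 42, 183
Layer 1-22: 22 each from A, B, C, D, E, F = 22*6 = 132 chips; eligible A, B, C, D, E, F
Layer 23-29: 7 each from A, B, D, E, F = 7*5 = 35 chips; eligible A, B, D, E, F
Layer 30-39: 10 each from A, B, E, F = 10*4 = 40 chips; eligible A, B, E, F
Layer 40-42: 3 each from A, B, F = 3*3 = 9 chips; eligible A, B, F
Layer 43-183: 141 each from B, F = 141*2 = 282 chips; eligible B, F

Pot 1: 132 chips, eligible: A, B, C, D, E, F
Pot 2: 35 chips, eligible: A, B, D, E, F
Pot 3: 40 chips, eligible: A, B, E, F
Pot 4: 9 chips, eligible: A, B, F
Pot 5: 282 chips, eligible: B, F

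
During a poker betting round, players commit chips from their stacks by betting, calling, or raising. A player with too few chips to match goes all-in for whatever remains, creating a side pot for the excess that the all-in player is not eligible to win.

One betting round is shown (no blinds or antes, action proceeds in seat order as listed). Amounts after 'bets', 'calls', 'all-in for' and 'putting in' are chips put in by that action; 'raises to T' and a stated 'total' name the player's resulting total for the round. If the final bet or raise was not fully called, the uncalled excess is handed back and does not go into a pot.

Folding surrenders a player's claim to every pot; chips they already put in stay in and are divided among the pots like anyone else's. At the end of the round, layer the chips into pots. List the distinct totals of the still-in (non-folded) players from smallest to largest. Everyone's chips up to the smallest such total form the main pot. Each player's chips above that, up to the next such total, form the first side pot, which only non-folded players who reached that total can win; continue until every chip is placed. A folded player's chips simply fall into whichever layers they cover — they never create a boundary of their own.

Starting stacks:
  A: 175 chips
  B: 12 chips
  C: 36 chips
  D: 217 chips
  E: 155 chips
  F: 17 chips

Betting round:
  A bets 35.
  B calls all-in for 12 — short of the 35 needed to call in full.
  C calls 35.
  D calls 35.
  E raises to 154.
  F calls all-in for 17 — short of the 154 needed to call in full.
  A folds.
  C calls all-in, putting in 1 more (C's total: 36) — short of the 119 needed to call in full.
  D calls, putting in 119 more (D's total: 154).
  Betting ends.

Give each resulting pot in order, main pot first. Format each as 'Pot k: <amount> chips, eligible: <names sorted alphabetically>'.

Contributions: A=35, B=12, C=36, D=154, E=154, F=17
Folded: A
Pot levels (distinct totals of non-folded players): 12, 17, 36, 154
Layer 1-12: 12 each from A, B, C, D, E, F = 12*6 = 72 chips; eligible B, C, D, E, F
Layer 13-17: 5 each from A, C, D, E, F = 5*5 = 25 chips; eligible C, D, E, F
Layer 18-36: A 18 + C 19 + D 19 + E 19 = 75 chips; eligible C, D, E
Layer 37-154: 118 each from D, E = 118*2 = 236 chips; eligible D, E

Pot 1: 72 chips, eligible: B, C, D, E, F
Pot 2: 25 chips, eligible: C, D, E, F
Pot 3: 75 chips, eligible: C, D, E
Pot 4: 236 chips, eligible: D, E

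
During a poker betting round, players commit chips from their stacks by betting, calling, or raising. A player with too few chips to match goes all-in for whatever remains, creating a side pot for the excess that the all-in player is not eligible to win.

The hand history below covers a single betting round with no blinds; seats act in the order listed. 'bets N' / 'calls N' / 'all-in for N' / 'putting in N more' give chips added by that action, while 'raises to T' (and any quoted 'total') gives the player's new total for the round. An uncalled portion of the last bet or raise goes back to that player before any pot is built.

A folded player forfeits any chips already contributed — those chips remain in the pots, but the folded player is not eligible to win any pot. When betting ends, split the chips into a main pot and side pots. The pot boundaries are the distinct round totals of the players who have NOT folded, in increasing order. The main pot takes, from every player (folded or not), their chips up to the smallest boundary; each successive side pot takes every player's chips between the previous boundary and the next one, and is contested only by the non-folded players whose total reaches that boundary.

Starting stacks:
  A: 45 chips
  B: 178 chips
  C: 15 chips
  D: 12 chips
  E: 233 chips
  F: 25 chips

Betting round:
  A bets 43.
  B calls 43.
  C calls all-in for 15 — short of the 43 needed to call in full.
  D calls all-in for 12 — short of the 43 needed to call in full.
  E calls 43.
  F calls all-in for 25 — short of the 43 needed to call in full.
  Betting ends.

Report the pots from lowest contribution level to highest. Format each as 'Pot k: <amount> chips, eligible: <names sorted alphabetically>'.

Contributions: A=43, B=43, C=15, D=12, E=43, F=25
Pot levels (distinct totals of non-folded players): 12, 15, 25, 43
Layer 1-12: 12 each from A, B, C, D, E, F = 12*6 = 72 chips; eligible A, B, C, D, E, F
Layer 13-15: 3 each from A, B, C, E, F = 3*5 = 15 chips; eligible A, B, C, E, F
Layer 16-25: 10 each from A, B, E, F = 10*4 = 40 chips; eligible A, B, E, F
Layer 26-43: 18 each from A, B, E = 18*3 = 54 chips; eligible A, B, E

Pot 1: 72 chips, eligible: A, B, C, D, E, F
Pot 2: 15 chips, eligible: A, B, C, E, F
Pot 3: 40 chips, eligible: A, B, E, F
Pot 4: 54 chips, eligible: A, B, E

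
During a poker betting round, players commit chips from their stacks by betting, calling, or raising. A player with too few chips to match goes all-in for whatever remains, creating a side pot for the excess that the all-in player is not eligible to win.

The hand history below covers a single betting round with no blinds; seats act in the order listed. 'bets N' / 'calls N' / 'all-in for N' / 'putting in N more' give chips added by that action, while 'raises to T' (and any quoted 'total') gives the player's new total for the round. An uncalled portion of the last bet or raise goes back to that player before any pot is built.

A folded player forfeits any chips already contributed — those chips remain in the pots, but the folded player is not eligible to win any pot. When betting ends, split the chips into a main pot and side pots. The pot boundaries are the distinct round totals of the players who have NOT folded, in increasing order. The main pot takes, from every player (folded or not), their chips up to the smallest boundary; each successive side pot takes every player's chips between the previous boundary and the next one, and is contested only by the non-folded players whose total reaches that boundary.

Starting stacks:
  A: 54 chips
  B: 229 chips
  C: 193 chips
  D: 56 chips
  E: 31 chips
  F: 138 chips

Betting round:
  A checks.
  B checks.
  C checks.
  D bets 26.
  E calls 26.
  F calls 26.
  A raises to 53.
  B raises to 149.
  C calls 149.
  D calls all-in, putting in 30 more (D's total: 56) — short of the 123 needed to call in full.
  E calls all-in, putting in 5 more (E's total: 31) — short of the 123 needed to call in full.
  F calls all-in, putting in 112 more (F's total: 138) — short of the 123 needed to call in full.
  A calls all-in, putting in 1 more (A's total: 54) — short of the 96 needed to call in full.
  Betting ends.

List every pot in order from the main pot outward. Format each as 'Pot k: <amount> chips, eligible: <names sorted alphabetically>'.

Pot 1: 186 chips, eligible: A, B, C, D, E, F
Pot 2: 115 chips, eligible: A, B, C, D, F
Pot 3: 8 chips, eligible: B, C, D, F
Pot 4: 246 chips, eligible: B, C, F
Pot 5: 22 chips, eligible: B, C

Derivation:
Contributions: A=54, B=149, C=149, D=56, E=31, F=138
Pot levels (distinct totals of non-folded players): 31, 54, 56, 138, 149
Layer 1-31: 31 each from A, B, C, D, E, F = 31*6 = 186 chips; eligible A, B, C, D, E, F
Layer 32-54: 23 each from A, B, C, D, F = 23*5 = 115 chips; eligible A, B, C, D, F
Layer 55-56: 2 each from B, C, D, F = 2*4 = 8 chips; eligible B, C, D, F
Layer 57-138: 82 each from B, C, F = 82*3 = 246 chips; eligible B, C, F
Layer 139-149: 11 each from B, C = 11*2 = 22 chips; eligible B, C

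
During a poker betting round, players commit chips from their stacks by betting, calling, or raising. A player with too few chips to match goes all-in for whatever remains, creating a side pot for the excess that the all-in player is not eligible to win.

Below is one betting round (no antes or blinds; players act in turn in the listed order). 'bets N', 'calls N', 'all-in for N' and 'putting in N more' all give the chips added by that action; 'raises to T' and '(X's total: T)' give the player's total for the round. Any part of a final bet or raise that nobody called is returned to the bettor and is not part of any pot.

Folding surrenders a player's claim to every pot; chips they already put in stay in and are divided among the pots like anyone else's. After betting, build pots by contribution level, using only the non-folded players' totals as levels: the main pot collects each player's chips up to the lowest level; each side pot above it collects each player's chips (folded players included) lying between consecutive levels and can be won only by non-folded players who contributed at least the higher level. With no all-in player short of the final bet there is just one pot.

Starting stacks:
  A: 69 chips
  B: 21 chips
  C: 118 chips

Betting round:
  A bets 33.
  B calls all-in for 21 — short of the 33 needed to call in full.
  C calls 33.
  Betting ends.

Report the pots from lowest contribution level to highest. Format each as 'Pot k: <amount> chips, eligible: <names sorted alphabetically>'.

Contributions: A=33, B=21, C=33
Pot levels (distinct totals of non-folded players): 21, 33
Layer 1-21: 21 each from A, B, C = 21*3 = 63 chips; eligible A, B, C
Layer 22-33: 12 each from A, C = 12*2 = 24 chips; eligible A, C

Pot 1: 63 chips, eligible: A, B, C
Pot 2: 24 chips, eligible: A, C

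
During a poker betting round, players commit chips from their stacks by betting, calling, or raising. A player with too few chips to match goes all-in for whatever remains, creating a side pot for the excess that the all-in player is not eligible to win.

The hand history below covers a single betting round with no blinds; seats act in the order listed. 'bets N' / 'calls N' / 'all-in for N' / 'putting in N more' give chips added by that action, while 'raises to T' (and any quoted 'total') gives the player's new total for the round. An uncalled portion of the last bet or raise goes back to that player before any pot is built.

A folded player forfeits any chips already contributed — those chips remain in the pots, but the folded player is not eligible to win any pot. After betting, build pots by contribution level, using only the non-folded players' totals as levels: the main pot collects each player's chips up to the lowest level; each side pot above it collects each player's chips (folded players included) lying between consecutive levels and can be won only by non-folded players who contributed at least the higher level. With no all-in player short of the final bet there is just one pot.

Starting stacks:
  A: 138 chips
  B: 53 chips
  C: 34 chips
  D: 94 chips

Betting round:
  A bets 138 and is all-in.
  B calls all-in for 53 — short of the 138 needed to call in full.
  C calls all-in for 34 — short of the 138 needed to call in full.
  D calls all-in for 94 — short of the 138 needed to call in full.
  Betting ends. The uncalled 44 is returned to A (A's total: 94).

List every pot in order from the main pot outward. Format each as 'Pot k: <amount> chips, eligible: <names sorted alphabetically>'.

Pot 1: 136 chips, eligible: A, B, C, D
Pot 2: 57 chips, eligible: A, B, D
Pot 3: 82 chips, eligible: A, D

Derivation:
Contributions (after 44 returned to A): A=94, B=53, C=34, D=94
Pot levels (distinct totals of non-folded players): 34, 53, 94
Layer 1-34: 34 each from A, B, C, D = 34*4 = 136 chips; eligible A, B, C, D
Layer 35-53: 19 each from A, B, D = 19*3 = 57 chips; eligible A, B, D
Layer 54-94: 41 each from A, D = 41*2 = 82 chips; eligible A, D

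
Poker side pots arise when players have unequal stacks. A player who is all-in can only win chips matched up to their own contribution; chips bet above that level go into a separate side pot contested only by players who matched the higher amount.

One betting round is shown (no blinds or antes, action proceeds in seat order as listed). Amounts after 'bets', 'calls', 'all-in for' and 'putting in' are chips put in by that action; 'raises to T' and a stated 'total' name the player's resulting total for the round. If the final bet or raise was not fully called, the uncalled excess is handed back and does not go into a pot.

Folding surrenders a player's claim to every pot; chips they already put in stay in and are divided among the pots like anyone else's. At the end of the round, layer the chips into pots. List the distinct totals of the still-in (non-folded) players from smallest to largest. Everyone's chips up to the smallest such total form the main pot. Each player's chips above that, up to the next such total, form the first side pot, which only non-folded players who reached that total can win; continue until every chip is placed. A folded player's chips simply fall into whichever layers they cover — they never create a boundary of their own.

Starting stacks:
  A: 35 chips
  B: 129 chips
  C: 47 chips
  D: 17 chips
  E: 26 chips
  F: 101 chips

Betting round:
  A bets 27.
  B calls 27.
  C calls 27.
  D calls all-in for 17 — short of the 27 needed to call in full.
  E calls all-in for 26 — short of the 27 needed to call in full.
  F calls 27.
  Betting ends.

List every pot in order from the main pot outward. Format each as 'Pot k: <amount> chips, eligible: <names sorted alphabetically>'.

Pot 1: 102 chips, eligible: A, B, C, D, E, F
Pot 2: 45 chips, eligible: A, B, C, E, F
Pot 3: 4 chips, eligible: A, B, C, F

Derivation:
Contributions: A=27, B=27, C=27, D=17, E=26, F=27
Pot levels (distinct totals of non-folded players): 17, 26, 27
Layer 1-17: 17 each from A, B, C, D, E, F = 17*6 = 102 chips; eligible A, B, C, D, E, F
Layer 18-26: 9 each from A, B, C, E, F = 9*5 = 45 chips; eligible A, B, C, E, F
Layer 27-27: 1 each from A, B, C, F = 1*4 = 4 chips; eligible A, B, C, F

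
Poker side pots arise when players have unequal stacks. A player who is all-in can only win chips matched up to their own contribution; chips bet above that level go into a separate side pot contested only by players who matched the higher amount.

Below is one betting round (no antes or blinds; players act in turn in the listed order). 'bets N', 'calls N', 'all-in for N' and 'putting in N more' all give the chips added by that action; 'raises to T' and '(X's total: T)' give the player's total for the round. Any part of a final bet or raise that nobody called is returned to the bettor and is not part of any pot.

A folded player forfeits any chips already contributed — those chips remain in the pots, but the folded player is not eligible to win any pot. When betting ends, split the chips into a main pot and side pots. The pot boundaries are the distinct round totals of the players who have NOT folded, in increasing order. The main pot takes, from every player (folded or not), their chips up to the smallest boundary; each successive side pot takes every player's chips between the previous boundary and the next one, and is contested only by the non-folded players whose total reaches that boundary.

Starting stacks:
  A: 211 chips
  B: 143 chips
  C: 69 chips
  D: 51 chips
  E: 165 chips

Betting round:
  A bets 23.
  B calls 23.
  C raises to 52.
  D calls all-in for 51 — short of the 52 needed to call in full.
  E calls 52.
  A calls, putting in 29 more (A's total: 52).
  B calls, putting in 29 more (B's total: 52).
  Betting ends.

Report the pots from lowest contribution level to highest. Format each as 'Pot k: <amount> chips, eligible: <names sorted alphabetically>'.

Contributions: A=52, B=52, C=52, D=51, E=52
Pot levels (distinct totals of non-folded players): 51, 52
Layer 1-51: 51 each from A, B, C, D, E = 51*5 = 255 chips; eligible A, B, C, D, E
Layer 52-52: 1 each from A, B, C, E = 1*4 = 4 chips; eligible A, B, C, E

Pot 1: 255 chips, eligible: A, B, C, D, E
Pot 2: 4 chips, eligible: A, B, C, E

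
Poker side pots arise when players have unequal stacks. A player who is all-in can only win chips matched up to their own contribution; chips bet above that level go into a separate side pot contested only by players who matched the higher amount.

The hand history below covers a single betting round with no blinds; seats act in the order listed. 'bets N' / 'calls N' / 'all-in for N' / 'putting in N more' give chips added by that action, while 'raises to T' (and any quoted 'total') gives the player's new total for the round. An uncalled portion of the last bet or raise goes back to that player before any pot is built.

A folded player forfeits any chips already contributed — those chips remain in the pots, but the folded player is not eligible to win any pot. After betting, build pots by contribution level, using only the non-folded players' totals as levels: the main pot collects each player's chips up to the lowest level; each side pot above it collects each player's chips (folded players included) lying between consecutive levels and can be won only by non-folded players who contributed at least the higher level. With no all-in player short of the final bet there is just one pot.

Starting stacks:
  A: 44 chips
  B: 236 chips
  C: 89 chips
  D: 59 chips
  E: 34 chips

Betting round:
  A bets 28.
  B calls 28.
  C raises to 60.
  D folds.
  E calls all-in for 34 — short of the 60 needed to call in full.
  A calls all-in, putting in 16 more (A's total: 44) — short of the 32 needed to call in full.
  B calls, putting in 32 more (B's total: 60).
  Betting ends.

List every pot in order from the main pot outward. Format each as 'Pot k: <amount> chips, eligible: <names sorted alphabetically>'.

Pot 1: 136 chips, eligible: A, B, C, E
Pot 2: 30 chips, eligible: A, B, C
Pot 3: 32 chips, eligible: B, C

Derivation:
Contributions: A=44, B=60, C=60, E=34
Folded: D
Pot levels (distinct totals of non-folded players): 34, 44, 60
Layer 1-34: 34 each from A, B, C, E = 34*4 = 136 chips; eligible A, B, C, E
Layer 35-44: 10 each from A, B, C = 10*3 = 30 chips; eligible A, B, C
Layer 45-60: 16 each from B, C = 16*2 = 32 chips; eligible B, C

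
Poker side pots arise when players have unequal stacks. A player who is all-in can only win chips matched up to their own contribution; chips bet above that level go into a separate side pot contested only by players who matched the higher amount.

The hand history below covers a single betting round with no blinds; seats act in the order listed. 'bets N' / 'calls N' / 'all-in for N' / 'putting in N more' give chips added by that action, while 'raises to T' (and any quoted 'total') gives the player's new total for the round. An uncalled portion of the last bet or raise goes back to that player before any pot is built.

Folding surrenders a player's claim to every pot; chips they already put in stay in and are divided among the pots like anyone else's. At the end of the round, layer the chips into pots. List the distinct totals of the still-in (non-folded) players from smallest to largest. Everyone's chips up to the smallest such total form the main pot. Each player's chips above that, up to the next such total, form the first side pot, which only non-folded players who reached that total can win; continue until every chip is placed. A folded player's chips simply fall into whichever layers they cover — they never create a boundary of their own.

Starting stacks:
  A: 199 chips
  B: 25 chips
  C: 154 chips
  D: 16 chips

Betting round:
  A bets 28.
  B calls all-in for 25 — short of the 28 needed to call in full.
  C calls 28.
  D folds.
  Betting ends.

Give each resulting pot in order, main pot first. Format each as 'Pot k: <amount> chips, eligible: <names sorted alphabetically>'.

Contributions: A=28, B=25, C=28
Folded: D
Pot levels (distinct totals of non-folded players): 25, 28
Layer 1-25: 25 each from A, B, C = 25*3 = 75 chips; eligible A, B, C
Layer 26-28: 3 each from A, C = 3*2 = 6 chips; eligible A, C

Pot 1: 75 chips, eligible: A, B, C
Pot 2: 6 chips, eligible: A, C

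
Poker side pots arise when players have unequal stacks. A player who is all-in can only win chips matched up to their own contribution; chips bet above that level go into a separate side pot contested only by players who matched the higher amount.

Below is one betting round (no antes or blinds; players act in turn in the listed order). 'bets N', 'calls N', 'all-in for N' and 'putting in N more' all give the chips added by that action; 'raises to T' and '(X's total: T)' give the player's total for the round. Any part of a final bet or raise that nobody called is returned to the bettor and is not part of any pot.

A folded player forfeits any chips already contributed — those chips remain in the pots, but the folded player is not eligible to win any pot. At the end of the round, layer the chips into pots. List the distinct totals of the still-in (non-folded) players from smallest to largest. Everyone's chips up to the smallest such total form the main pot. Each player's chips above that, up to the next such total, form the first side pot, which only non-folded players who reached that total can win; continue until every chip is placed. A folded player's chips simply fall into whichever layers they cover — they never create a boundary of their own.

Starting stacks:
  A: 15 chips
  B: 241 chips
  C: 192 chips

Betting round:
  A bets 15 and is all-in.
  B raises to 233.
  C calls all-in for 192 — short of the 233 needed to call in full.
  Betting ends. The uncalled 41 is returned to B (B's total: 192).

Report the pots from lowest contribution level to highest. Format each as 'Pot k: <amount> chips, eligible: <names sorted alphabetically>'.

Pot 1: 45 chips, eligible: A, B, C
Pot 2: 354 chips, eligible: B, C

Derivation:
Contributions (after 41 returned to B): A=15, B=192, C=192
Pot levels (distinct totals of non-folded players): 15, 192
Layer 1-15: 15 each from A, B, C = 15*3 = 45 chips; eligible A, B, C
Layer 16-192: 177 each from B, C = 177*2 = 354 chips; eligible B, C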